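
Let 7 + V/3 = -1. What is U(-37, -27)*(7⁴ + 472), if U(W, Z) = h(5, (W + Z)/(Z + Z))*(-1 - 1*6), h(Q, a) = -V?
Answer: -482664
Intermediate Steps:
V = -24 (V = -21 + 3*(-1) = -21 - 3 = -24)
h(Q, a) = 24 (h(Q, a) = -1*(-24) = 24)
U(W, Z) = -168 (U(W, Z) = 24*(-1 - 1*6) = 24*(-1 - 6) = 24*(-7) = -168)
U(-37, -27)*(7⁴ + 472) = -168*(7⁴ + 472) = -168*(2401 + 472) = -168*2873 = -482664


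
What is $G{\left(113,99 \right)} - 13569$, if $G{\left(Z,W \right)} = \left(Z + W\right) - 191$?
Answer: $-13548$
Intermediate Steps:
$G{\left(Z,W \right)} = -191 + W + Z$ ($G{\left(Z,W \right)} = \left(W + Z\right) - 191 = -191 + W + Z$)
$G{\left(113,99 \right)} - 13569 = \left(-191 + 99 + 113\right) - 13569 = 21 - 13569 = -13548$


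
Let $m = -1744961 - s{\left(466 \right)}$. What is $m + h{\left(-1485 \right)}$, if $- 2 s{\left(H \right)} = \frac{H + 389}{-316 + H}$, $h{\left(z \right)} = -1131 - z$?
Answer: $- \frac{34892083}{20} \approx -1.7446 \cdot 10^{6}$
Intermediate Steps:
$s{\left(H \right)} = - \frac{389 + H}{2 \left(-316 + H\right)}$ ($s{\left(H \right)} = - \frac{\left(H + 389\right) \frac{1}{-316 + H}}{2} = - \frac{\left(389 + H\right) \frac{1}{-316 + H}}{2} = - \frac{\frac{1}{-316 + H} \left(389 + H\right)}{2} = - \frac{389 + H}{2 \left(-316 + H\right)}$)
$m = - \frac{34899163}{20}$ ($m = -1744961 - \frac{-389 - 466}{2 \left(-316 + 466\right)} = -1744961 - \frac{-389 - 466}{2 \cdot 150} = -1744961 - \frac{1}{2} \cdot \frac{1}{150} \left(-855\right) = -1744961 - - \frac{57}{20} = -1744961 + \frac{57}{20} = - \frac{34899163}{20} \approx -1.745 \cdot 10^{6}$)
$m + h{\left(-1485 \right)} = - \frac{34899163}{20} - -354 = - \frac{34899163}{20} + \left(-1131 + 1485\right) = - \frac{34899163}{20} + 354 = - \frac{34892083}{20}$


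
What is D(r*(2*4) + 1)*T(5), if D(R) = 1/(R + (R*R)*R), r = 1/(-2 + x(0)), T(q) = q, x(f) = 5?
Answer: 27/286 ≈ 0.094406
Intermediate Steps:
r = ⅓ (r = 1/(-2 + 5) = 1/3 = ⅓ ≈ 0.33333)
D(R) = 1/(R + R³) (D(R) = 1/(R + R²*R) = 1/(R + R³))
D(r*(2*4) + 1)*T(5) = 5/(((2*4)/3 + 1) + ((2*4)/3 + 1)³) = 5/(((⅓)*8 + 1) + ((⅓)*8 + 1)³) = 5/((8/3 + 1) + (8/3 + 1)³) = 5/(11/3 + (11/3)³) = 5/(11/3 + 1331/27) = 5/(1430/27) = (27/1430)*5 = 27/286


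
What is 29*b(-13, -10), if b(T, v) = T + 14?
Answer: 29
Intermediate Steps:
b(T, v) = 14 + T
29*b(-13, -10) = 29*(14 - 13) = 29*1 = 29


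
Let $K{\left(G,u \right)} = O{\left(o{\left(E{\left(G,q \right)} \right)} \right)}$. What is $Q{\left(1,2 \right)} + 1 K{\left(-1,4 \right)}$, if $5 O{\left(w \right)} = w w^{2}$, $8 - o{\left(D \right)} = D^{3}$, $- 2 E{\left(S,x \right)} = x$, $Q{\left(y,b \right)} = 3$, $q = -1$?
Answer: $\frac{257727}{2560} \approx 100.67$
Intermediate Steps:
$E{\left(S,x \right)} = - \frac{x}{2}$
$o{\left(D \right)} = 8 - D^{3}$
$O{\left(w \right)} = \frac{w^{3}}{5}$ ($O{\left(w \right)} = \frac{w w^{2}}{5} = \frac{w^{3}}{5}$)
$K{\left(G,u \right)} = \frac{250047}{2560}$ ($K{\left(G,u \right)} = \frac{\left(8 - \left(\left(- \frac{1}{2}\right) \left(-1\right)\right)^{3}\right)^{3}}{5} = \frac{\left(8 - \left(\frac{1}{2}\right)^{3}\right)^{3}}{5} = \frac{\left(8 - \frac{1}{8}\right)^{3}}{5} = \frac{\left(\frac{63}{8}\right)^{3}}{5} = \frac{1}{5} \cdot \frac{250047}{512} = \frac{250047}{2560}$)
$Q{\left(1,2 \right)} + 1 K{\left(-1,4 \right)} = 3 + 1 \cdot \frac{250047}{2560} = 3 + \frac{250047}{2560} = \frac{257727}{2560}$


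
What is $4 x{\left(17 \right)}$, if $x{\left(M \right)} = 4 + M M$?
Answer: $1172$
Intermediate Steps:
$x{\left(M \right)} = 4 + M^{2}$
$4 x{\left(17 \right)} = 4 \left(4 + 17^{2}\right) = 4 \left(4 + 289\right) = 4 \cdot 293 = 1172$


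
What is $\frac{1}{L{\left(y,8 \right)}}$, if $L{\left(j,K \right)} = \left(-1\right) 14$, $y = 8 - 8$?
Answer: $- \frac{1}{14} \approx -0.071429$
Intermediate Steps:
$y = 0$
$L{\left(j,K \right)} = -14$
$\frac{1}{L{\left(y,8 \right)}} = \frac{1}{-14} = - \frac{1}{14}$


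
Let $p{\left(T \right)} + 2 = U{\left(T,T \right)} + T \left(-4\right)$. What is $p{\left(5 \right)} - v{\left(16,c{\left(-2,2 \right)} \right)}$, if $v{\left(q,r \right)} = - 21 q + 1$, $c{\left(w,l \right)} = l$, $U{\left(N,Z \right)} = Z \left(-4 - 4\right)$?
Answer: $273$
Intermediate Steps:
$U{\left(N,Z \right)} = - 8 Z$ ($U{\left(N,Z \right)} = Z \left(-8\right) = - 8 Z$)
$v{\left(q,r \right)} = 1 - 21 q$
$p{\left(T \right)} = -2 - 12 T$ ($p{\left(T \right)} = -2 - \left(8 T - T \left(-4\right)\right) = -2 - 12 T$)
$p{\left(5 \right)} - v{\left(16,c{\left(-2,2 \right)} \right)} = \left(-2 - 60\right) - \left(1 - 336\right) = -62 - -335 = -62 + 335 = 273$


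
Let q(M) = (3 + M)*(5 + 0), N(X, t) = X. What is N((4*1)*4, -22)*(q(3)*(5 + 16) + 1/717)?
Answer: 7227376/717 ≈ 10080.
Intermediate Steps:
q(M) = 15 + 5*M (q(M) = (3 + M)*5 = 15 + 5*M)
N((4*1)*4, -22)*(q(3)*(5 + 16) + 1/717) = ((4*1)*4)*((15 + 5*3)*(5 + 16) + 1/717) = (4*4)*((15 + 15)*21 + 1/717) = 16*(30*21 + 1/717) = 16*(630 + 1/717) = 16*(451711/717) = 7227376/717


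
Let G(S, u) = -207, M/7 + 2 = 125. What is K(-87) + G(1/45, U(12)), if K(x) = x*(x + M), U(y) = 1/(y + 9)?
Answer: -67545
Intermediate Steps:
M = 861 (M = -14 + 7*125 = -14 + 875 = 861)
U(y) = 1/(9 + y)
K(x) = x*(861 + x) (K(x) = x*(x + 861) = x*(861 + x))
K(-87) + G(1/45, U(12)) = -87*(861 - 87) - 207 = -87*774 - 207 = -67338 - 207 = -67545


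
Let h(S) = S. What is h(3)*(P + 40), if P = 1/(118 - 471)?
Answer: 42357/353 ≈ 119.99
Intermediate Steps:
P = -1/353 (P = 1/(-353) = -1/353 ≈ -0.0028329)
h(3)*(P + 40) = 3*(-1/353 + 40) = 3*(14119/353) = 42357/353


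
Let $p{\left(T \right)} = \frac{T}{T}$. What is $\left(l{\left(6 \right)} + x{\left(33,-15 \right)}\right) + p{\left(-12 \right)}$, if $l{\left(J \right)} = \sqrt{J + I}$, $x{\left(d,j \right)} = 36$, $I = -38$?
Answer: $37 + 4 i \sqrt{2} \approx 37.0 + 5.6569 i$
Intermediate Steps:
$l{\left(J \right)} = \sqrt{-38 + J}$ ($l{\left(J \right)} = \sqrt{J - 38} = \sqrt{-38 + J}$)
$p{\left(T \right)} = 1$
$\left(l{\left(6 \right)} + x{\left(33,-15 \right)}\right) + p{\left(-12 \right)} = \left(\sqrt{-38 + 6} + 36\right) + 1 = \left(\sqrt{-32} + 36\right) + 1 = \left(4 i \sqrt{2} + 36\right) + 1 = \left(36 + 4 i \sqrt{2}\right) + 1 = 37 + 4 i \sqrt{2}$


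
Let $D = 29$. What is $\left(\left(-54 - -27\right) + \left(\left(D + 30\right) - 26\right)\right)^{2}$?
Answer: $36$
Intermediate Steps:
$\left(\left(-54 - -27\right) + \left(\left(D + 30\right) - 26\right)\right)^{2} = \left(\left(-54 - -27\right) + \left(\left(29 + 30\right) - 26\right)\right)^{2} = \left(\left(-54 + 27\right) + \left(59 - 26\right)\right)^{2} = \left(-27 + 33\right)^{2} = 6^{2} = 36$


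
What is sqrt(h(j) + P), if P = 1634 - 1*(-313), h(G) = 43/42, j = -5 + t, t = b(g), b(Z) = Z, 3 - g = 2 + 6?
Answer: sqrt(3436314)/42 ≈ 44.136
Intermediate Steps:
g = -5 (g = 3 - (2 + 6) = 3 - 1*8 = 3 - 8 = -5)
t = -5
j = -10 (j = -5 - 5 = -10)
h(G) = 43/42 (h(G) = 43*(1/42) = 43/42)
P = 1947 (P = 1634 + 313 = 1947)
sqrt(h(j) + P) = sqrt(43/42 + 1947) = sqrt(81817/42) = sqrt(3436314)/42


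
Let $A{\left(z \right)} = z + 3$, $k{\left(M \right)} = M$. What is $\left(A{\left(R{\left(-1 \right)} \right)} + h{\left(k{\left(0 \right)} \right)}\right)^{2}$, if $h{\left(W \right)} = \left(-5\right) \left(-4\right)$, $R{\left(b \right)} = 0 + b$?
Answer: $484$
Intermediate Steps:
$R{\left(b \right)} = b$
$A{\left(z \right)} = 3 + z$
$h{\left(W \right)} = 20$
$\left(A{\left(R{\left(-1 \right)} \right)} + h{\left(k{\left(0 \right)} \right)}\right)^{2} = \left(\left(3 - 1\right) + 20\right)^{2} = \left(2 + 20\right)^{2} = 22^{2} = 484$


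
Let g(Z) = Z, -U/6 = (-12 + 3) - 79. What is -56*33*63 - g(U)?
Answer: -116952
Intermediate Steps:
U = 528 (U = -6*((-12 + 3) - 79) = -6*(-9 - 79) = -6*(-88) = 528)
-56*33*63 - g(U) = -56*33*63 - 1*528 = -1848*63 - 528 = -116424 - 528 = -116952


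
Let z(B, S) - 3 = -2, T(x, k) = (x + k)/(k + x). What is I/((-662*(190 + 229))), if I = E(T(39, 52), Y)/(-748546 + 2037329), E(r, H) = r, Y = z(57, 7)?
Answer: -1/357480050974 ≈ -2.7974e-12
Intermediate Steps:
T(x, k) = 1 (T(x, k) = (k + x)/(k + x) = 1)
z(B, S) = 1 (z(B, S) = 3 - 2 = 1)
Y = 1
I = 1/1288783 (I = 1/(-748546 + 2037329) = 1/1288783 ≈ 7.7593e-7)
I/((-662*(190 + 229))) = 1/(1288783*((-662*(190 + 229)))) = 1/(1288783*((-662*419))) = (1/1288783)/(-277378) = (1/1288783)*(-1/277378) = -1/357480050974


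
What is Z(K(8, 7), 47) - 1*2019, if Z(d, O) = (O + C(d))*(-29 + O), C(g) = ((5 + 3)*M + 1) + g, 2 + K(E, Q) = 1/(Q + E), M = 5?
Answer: -2349/5 ≈ -469.80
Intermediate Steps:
K(E, Q) = -2 + 1/(E + Q) (K(E, Q) = -2 + 1/(Q + E) = -2 + 1/(E + Q))
C(g) = 41 + g (C(g) = ((5 + 3)*5 + 1) + g = (8*5 + 1) + g = (40 + 1) + g = 41 + g)
Z(d, O) = (-29 + O)*(41 + O + d) (Z(d, O) = (O + (41 + d))*(-29 + O) = (41 + O + d)*(-29 + O) = (-29 + O)*(41 + O + d))
Z(K(8, 7), 47) - 1*2019 = (-1189 + 47² - 29*(1 - 2*8 - 2*7)/(8 + 7) + 12*47 + 47*((1 - 2*8 - 2*7)/(8 + 7))) - 1*2019 = (-1189 + 2209 - 29*(1 - 16 - 14)/15 + 564 + 47*((1 - 16 - 14)/15)) - 2019 = (-1189 + 2209 - 29*(-29)/15 + 564 + 47*((1/15)*(-29))) - 2019 = (-1189 + 2209 - 29*(-29/15) + 564 + 47*(-29/15)) - 2019 = (-1189 + 2209 + 841/15 + 564 - 1363/15) - 2019 = 7746/5 - 2019 = -2349/5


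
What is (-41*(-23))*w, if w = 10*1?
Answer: 9430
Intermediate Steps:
w = 10
(-41*(-23))*w = -41*(-23)*10 = 943*10 = 9430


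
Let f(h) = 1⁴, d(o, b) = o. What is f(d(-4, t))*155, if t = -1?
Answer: 155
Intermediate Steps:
f(h) = 1
f(d(-4, t))*155 = 1*155 = 155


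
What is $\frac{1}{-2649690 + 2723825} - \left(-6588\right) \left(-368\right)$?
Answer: $- \frac{179731707839}{74135} \approx -2.4244 \cdot 10^{6}$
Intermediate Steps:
$\frac{1}{-2649690 + 2723825} - \left(-6588\right) \left(-368\right) = \frac{1}{74135} - 2424384 = - \frac{179731707839}{74135}$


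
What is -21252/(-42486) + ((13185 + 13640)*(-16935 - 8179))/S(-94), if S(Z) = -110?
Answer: 477035006667/77891 ≈ 6.1244e+6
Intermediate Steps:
-21252/(-42486) + ((13185 + 13640)*(-16935 - 8179))/S(-94) = -21252/(-42486) + ((13185 + 13640)*(-16935 - 8179))/(-110) = -21252*(-1/42486) + (26825*(-25114))*(-1/110) = 3542/7081 - 673683050*(-1/110) = 3542/7081 + 67368305/11 = 477035006667/77891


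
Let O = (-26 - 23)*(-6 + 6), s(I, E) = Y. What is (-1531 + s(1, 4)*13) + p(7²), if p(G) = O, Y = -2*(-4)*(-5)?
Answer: -2051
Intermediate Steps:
Y = -40 (Y = 8*(-5) = -40)
s(I, E) = -40
O = 0 (O = -49*0 = 0)
p(G) = 0
(-1531 + s(1, 4)*13) + p(7²) = (-1531 - 40*13) + 0 = (-1531 - 520) + 0 = -2051 + 0 = -2051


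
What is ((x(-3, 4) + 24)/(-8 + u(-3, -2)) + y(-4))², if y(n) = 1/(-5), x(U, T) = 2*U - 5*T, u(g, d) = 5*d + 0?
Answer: 16/2025 ≈ 0.0079012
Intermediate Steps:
u(g, d) = 5*d
x(U, T) = -5*T + 2*U
y(n) = -⅕
((x(-3, 4) + 24)/(-8 + u(-3, -2)) + y(-4))² = (((-5*4 + 2*(-3)) + 24)/(-8 + 5*(-2)) - ⅕)² = (((-20 - 6) + 24)/(-8 - 10) - ⅕)² = ((-26 + 24)/(-18) - ⅕)² = (-2*(-1/18) - ⅕)² = (⅑ - ⅕)² = (-4/45)² = 16/2025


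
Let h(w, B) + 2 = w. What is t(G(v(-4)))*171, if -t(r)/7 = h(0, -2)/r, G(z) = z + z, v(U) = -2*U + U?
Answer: 1197/4 ≈ 299.25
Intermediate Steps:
v(U) = -U
h(w, B) = -2 + w
G(z) = 2*z
t(r) = 14/r (t(r) = -7*(-2 + 0)/r = -(-14)/r = 14/r)
t(G(v(-4)))*171 = (14/((2*(-1*(-4)))))*171 = (14/((2*4)))*171 = (14/8)*171 = (14*(⅛))*171 = (7/4)*171 = 1197/4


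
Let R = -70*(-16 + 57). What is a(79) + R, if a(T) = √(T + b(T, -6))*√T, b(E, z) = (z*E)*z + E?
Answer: -2870 + 79*√38 ≈ -2383.0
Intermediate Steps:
b(E, z) = E + E*z² (b(E, z) = (E*z)*z + E = E*z² + E = E + E*z²)
R = -2870 (R = -70*41 = -2870)
a(T) = T*√38 (a(T) = √(T + T*(1 + (-6)²))*√T = √(T + T*(1 + 36))*√T = √(T + T*37)*√T = √(T + 37*T)*√T = √(38*T)*√T = (√38*√T)*√T = T*√38)
a(79) + R = 79*√38 - 2870 = -2870 + 79*√38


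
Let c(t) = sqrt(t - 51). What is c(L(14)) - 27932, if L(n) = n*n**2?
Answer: -27932 + sqrt(2693) ≈ -27880.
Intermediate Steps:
L(n) = n**3
c(t) = sqrt(-51 + t)
c(L(14)) - 27932 = sqrt(-51 + 14**3) - 27932 = sqrt(-51 + 2744) - 27932 = sqrt(2693) - 27932 = -27932 + sqrt(2693)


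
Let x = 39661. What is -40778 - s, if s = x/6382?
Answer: -260284857/6382 ≈ -40784.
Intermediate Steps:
s = 39661/6382 ≈ 6.2145
-40778 - s = -40778 - 1*39661/6382 = -40778 - 39661/6382 = -260284857/6382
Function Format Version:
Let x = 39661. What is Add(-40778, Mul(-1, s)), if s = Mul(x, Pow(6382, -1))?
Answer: Rational(-260284857, 6382) ≈ -40784.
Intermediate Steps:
s = Rational(39661, 6382) (s = Mul(39661, Pow(6382, -1)) = Mul(39661, Rational(1, 6382)) = Rational(39661, 6382) ≈ 6.2145)
Add(-40778, Mul(-1, s)) = Add(-40778, Mul(-1, Rational(39661, 6382))) = Add(-40778, Rational(-39661, 6382)) = Rational(-260284857, 6382)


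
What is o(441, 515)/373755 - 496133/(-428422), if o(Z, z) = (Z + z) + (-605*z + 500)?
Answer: 17523462399/53374954870 ≈ 0.32831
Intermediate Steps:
o(Z, z) = 500 + Z - 604*z (o(Z, z) = (Z + z) + (500 - 605*z) = 500 + Z - 604*z)
o(441, 515)/373755 - 496133/(-428422) = (500 + 441 - 604*515)/373755 - 496133/(-428422) = (500 + 441 - 311060)*(1/373755) - 496133*(-1/428422) = -310119*1/373755 + 496133/428422 = -103373/124585 + 496133/428422 = 17523462399/53374954870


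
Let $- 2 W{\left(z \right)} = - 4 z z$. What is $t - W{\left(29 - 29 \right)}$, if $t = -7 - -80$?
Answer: $73$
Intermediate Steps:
$W{\left(z \right)} = 2 z^{2}$ ($W{\left(z \right)} = - \frac{- 4 z z}{2} = - \frac{\left(-4\right) z^{2}}{2} = 2 z^{2}$)
$t = 73$ ($t = -7 + 80 = 73$)
$t - W{\left(29 - 29 \right)} = 73 - 2 \left(29 - 29\right)^{2} = 73 - 2 \cdot 0^{2} = 73 - 2 \cdot 0 = 73 - 0 = 73 + 0 = 73$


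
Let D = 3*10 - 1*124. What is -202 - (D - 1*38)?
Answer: -70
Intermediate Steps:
D = -94 (D = 30 - 124 = -94)
-202 - (D - 1*38) = -202 - (-94 - 1*38) = -202 - (-94 - 38) = -202 - 1*(-132) = -202 + 132 = -70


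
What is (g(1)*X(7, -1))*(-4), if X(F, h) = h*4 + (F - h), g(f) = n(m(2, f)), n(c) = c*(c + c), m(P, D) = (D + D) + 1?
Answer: -288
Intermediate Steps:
m(P, D) = 1 + 2*D (m(P, D) = 2*D + 1 = 1 + 2*D)
n(c) = 2*c² (n(c) = c*(2*c) = 2*c²)
g(f) = 2*(1 + 2*f)²
X(F, h) = F + 3*h (X(F, h) = 4*h + (F - h) = F + 3*h)
(g(1)*X(7, -1))*(-4) = ((2*(1 + 2*1)²)*(7 + 3*(-1)))*(-4) = ((2*(1 + 2)²)*(7 - 3))*(-4) = ((2*3²)*4)*(-4) = ((2*9)*4)*(-4) = (18*4)*(-4) = 72*(-4) = -288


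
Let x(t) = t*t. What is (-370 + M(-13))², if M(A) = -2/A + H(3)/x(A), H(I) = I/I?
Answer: 3906625009/28561 ≈ 1.3678e+5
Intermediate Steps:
H(I) = 1
x(t) = t²
M(A) = A⁻² - 2/A (M(A) = -2/A + 1/A² = -2/A + A⁻² = A⁻² - 2/A)
(-370 + M(-13))² = (-370 + (1 - 2*(-13))/(-13)²)² = (-370 + (1 + 26)/169)² = (-370 + (1/169)*27)² = (-370 + 27/169)² = (-62503/169)² = 3906625009/28561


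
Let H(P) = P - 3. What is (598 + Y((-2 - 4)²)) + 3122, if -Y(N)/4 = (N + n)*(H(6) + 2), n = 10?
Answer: 2800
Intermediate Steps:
H(P) = -3 + P
Y(N) = -200 - 20*N (Y(N) = -4*(N + 10)*((-3 + 6) + 2) = -4*(10 + N)*(3 + 2) = -4*(10 + N)*5 = -4*(50 + 5*N) = -200 - 20*N)
(598 + Y((-2 - 4)²)) + 3122 = (598 + (-200 - 20*(-2 - 4)²)) + 3122 = (598 + (-200 - 20*(-6)²)) + 3122 = (598 + (-200 - 20*36)) + 3122 = (598 + (-200 - 720)) + 3122 = (598 - 920) + 3122 = -322 + 3122 = 2800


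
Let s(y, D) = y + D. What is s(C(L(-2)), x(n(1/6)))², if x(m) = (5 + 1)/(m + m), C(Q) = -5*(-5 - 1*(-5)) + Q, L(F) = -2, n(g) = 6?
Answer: 9/4 ≈ 2.2500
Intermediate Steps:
C(Q) = Q (C(Q) = -5*(-5 + 5) + Q = -5*0 + Q = 0 + Q = Q)
x(m) = 3/m (x(m) = 6/((2*m)) = 6*(1/(2*m)) = 3/m)
s(y, D) = D + y
s(C(L(-2)), x(n(1/6)))² = (3/6 - 2)² = (3*(⅙) - 2)² = (½ - 2)² = (-3/2)² = 9/4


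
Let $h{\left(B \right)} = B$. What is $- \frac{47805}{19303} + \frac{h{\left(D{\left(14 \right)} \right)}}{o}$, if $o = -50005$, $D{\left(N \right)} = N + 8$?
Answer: $- \frac{2390913691}{965246515} \approx -2.477$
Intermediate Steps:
$D{\left(N \right)} = 8 + N$
$- \frac{47805}{19303} + \frac{h{\left(D{\left(14 \right)} \right)}}{o} = - \frac{47805}{19303} + \frac{8 + 14}{-50005} = \left(-47805\right) \frac{1}{19303} + 22 \left(- \frac{1}{50005}\right) = - \frac{47805}{19303} - \frac{22}{50005} = - \frac{2390913691}{965246515}$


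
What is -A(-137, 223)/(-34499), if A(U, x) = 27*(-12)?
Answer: -324/34499 ≈ -0.0093916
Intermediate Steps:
A(U, x) = -324
-A(-137, 223)/(-34499) = -(-324)/(-34499) = -(-324)*(-1)/34499 = -1*324/34499 = -324/34499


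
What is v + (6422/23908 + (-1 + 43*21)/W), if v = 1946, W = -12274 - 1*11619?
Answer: 555876468127/285616922 ≈ 1946.2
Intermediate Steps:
W = -23893 (W = -12274 - 11619 = -23893)
v + (6422/23908 + (-1 + 43*21)/W) = 1946 + (6422/23908 + (-1 + 43*21)/(-23893)) = 1946 + (6422*(1/23908) + (-1 + 903)*(-1/23893)) = 1946 + (3211/11954 + 902*(-1/23893)) = 1946 + (3211/11954 - 902/23893) = 1946 + 65937915/285616922 = 555876468127/285616922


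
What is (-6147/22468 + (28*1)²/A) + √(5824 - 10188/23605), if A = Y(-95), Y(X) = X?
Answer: -18198877/2134460 + 2*√811217290465/23605 ≈ 67.786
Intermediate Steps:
A = -95
(-6147/22468 + (28*1)²/A) + √(5824 - 10188/23605) = (-6147/22468 + (28*1)²/(-95)) + √(5824 - 10188/23605) = (-6147*1/22468 + 28²*(-1/95)) + √(5824 - 10188*1/23605) = (-6147/22468 + 784*(-1/95)) + √(5824 - 10188/23605) = (-6147/22468 - 784/95) + √(137465332/23605) = -18198877/2134460 + 2*√811217290465/23605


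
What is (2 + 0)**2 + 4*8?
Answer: 36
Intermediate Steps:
(2 + 0)**2 + 4*8 = 2**2 + 32 = 4 + 32 = 36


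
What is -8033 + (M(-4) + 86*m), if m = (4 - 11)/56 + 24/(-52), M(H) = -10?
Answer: -420859/52 ≈ -8093.4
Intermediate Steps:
m = -61/104 (m = -7*1/56 + 24*(-1/52) = -1/8 - 6/13 = -61/104 ≈ -0.58654)
-8033 + (M(-4) + 86*m) = -8033 + (-10 + 86*(-61/104)) = -8033 + (-10 - 2623/52) = -8033 - 3143/52 = -420859/52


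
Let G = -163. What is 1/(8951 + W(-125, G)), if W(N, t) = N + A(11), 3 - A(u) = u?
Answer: 1/8818 ≈ 0.00011340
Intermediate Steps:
A(u) = 3 - u
W(N, t) = -8 + N (W(N, t) = N + (3 - 1*11) = N + (3 - 11) = N - 8 = -8 + N)
1/(8951 + W(-125, G)) = 1/(8951 + (-8 - 125)) = 1/(8951 - 133) = 1/8818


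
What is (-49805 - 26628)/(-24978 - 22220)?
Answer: 76433/47198 ≈ 1.6194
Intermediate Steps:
(-49805 - 26628)/(-24978 - 22220) = -76433/(-47198) = -76433*(-1/47198) = 76433/47198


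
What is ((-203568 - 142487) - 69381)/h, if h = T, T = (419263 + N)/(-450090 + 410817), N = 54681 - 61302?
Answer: 429353106/10859 ≈ 39539.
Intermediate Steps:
N = -6621
T = -21718/2067 (T = (419263 - 6621)/(-450090 + 410817) = 412642/(-39273) = 412642*(-1/39273) = -21718/2067 ≈ -10.507)
h = -21718/2067 ≈ -10.507
((-203568 - 142487) - 69381)/h = ((-203568 - 142487) - 69381)/(-21718/2067) = (-346055 - 69381)*(-2067/21718) = -415436*(-2067/21718) = 429353106/10859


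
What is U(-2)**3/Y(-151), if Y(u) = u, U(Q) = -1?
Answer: 1/151 ≈ 0.0066225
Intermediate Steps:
U(-2)**3/Y(-151) = (-1)**3/(-151) = -1*(-1/151) = 1/151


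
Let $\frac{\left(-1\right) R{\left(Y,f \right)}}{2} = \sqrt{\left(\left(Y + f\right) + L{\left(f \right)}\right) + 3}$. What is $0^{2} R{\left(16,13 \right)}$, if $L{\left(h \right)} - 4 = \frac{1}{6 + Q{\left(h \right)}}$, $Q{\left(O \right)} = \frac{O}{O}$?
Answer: $0$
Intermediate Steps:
$Q{\left(O \right)} = 1$
$L{\left(h \right)} = \frac{29}{7}$ ($L{\left(h \right)} = 4 + \frac{1}{6 + 1} = 4 + \frac{1}{7} = \frac{29}{7}$)
$R{\left(Y,f \right)} = - 2 \sqrt{\frac{50}{7} + Y + f}$ ($R{\left(Y,f \right)} = - 2 \sqrt{\left(\left(Y + f\right) + \frac{29}{7}\right) + 3} = - 2 \sqrt{\left(\frac{29}{7} + Y + f\right) + 3} = - 2 \sqrt{\frac{50}{7} + Y + f}$)
$0^{2} R{\left(16,13 \right)} = 0^{2} \left(- \frac{2 \sqrt{350 + 49 \cdot 16 + 49 \cdot 13}}{7}\right) = 0 \left(- \frac{2 \sqrt{350 + 784 + 637}}{7}\right) = 0 \left(- \frac{2 \sqrt{1771}}{7}\right) = 0$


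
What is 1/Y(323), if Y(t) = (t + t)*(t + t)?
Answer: 1/417316 ≈ 2.3963e-6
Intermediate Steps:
Y(t) = 4*t² (Y(t) = (2*t)*(2*t) = 4*t²)
1/Y(323) = 1/(4*323²) = 1/(4*104329) = 1/417316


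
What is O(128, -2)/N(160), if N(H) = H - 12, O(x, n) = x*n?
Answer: -64/37 ≈ -1.7297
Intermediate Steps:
O(x, n) = n*x
N(H) = -12 + H
O(128, -2)/N(160) = (-2*128)/(-12 + 160) = -256/148 = -256*1/148 = -64/37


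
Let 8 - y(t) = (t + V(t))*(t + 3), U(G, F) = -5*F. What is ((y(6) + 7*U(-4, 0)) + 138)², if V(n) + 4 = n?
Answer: 5476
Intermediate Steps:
V(n) = -4 + n
y(t) = 8 - (-4 + 2*t)*(3 + t) (y(t) = 8 - (t + (-4 + t))*(t + 3) = 8 - (-4 + 2*t)*(3 + t))
((y(6) + 7*U(-4, 0)) + 138)² = (((20 - 2*6 - 2*6²) + 7*(-5*0)) + 138)² = (((20 - 12 - 2*36) + 7*0) + 138)² = (((20 - 12 - 72) + 0) + 138)² = ((-64 + 0) + 138)² = (-64 + 138)² = 74² = 5476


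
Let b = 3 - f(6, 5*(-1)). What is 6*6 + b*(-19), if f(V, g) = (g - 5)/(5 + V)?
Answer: -421/11 ≈ -38.273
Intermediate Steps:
f(V, g) = (-5 + g)/(5 + V)
b = 43/11 (b = 3 - (-5 + 5*(-1))/(5 + 6) = 3 - (-5 - 5)/11 = 3 - (-10)/11 = 3 - 1*(-10/11) = 3 + 10/11 = 43/11 ≈ 3.9091)
6*6 + b*(-19) = 6*6 + (43/11)*(-19) = 36 - 817/11 = -421/11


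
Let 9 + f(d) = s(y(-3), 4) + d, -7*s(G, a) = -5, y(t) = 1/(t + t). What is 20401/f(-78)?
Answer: -142807/604 ≈ -236.44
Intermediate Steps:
y(t) = 1/(2*t)
s(G, a) = 5/7 (s(G, a) = -⅐*(-5) = 5/7)
f(d) = -58/7 + d (f(d) = -9 + (5/7 + d) = -58/7 + d)
20401/f(-78) = 20401/(-58/7 - 78) = 20401/(-604/7) = 20401*(-7/604) = -142807/604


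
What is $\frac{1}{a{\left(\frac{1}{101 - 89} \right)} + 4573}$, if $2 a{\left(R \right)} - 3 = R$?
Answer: $\frac{24}{109789} \approx 0.0002186$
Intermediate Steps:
$a{\left(R \right)} = \frac{3}{2} + \frac{R}{2}$
$\frac{1}{a{\left(\frac{1}{101 - 89} \right)} + 4573} = \frac{1}{\left(\frac{3}{2} + \frac{1}{2 \left(101 - 89\right)}\right) + 4573} = \frac{1}{\left(\frac{3}{2} + \frac{1}{2 \cdot 12}\right) + 4573} = \frac{1}{\left(\frac{3}{2} + \frac{1}{2} \cdot \frac{1}{12}\right) + 4573} = \frac{1}{\left(\frac{3}{2} + \frac{1}{24}\right) + 4573} = \frac{1}{\frac{37}{24} + 4573} = \frac{1}{\frac{109789}{24}} = \frac{24}{109789}$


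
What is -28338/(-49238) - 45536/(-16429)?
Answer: 193404755/57780793 ≈ 3.3472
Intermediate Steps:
-28338/(-49238) - 45536/(-16429) = -28338*(-1/49238) - 45536*(-1/16429) = 14169/24619 + 45536/16429 = 193404755/57780793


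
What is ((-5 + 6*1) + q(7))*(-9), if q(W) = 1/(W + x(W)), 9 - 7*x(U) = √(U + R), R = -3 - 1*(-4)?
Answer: -16929/1678 - 63*√2/1678 ≈ -10.142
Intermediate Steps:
R = 1 (R = -3 + 4 = 1)
x(U) = 9/7 - √(1 + U)/7 (x(U) = 9/7 - √(U + 1)/7 = 9/7 - √(1 + U)/7)
q(W) = 1/(9/7 + W - √(1 + W)/7) (q(W) = 1/(W + (9/7 - √(1 + W)/7)) = 1/(9/7 + W - √(1 + W)/7))
((-5 + 6*1) + q(7))*(-9) = ((-5 + 6*1) + 7/(9 - √(1 + 7) + 7*7))*(-9) = ((-5 + 6) + 7/(9 - √8 + 49))*(-9) = (1 + 7/(9 - 2*√2 + 49))*(-9) = (1 + 7/(58 - 2*√2))*(-9) = -9 - 63/(58 - 2*√2)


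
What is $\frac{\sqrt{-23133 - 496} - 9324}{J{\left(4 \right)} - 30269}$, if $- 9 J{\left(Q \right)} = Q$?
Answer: $\frac{83916}{272425} - \frac{9 i \sqrt{23629}}{272425} \approx 0.30803 - 0.0050783 i$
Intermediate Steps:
$J{\left(Q \right)} = - \frac{Q}{9}$
$\frac{\sqrt{-23133 - 496} - 9324}{J{\left(4 \right)} - 30269} = \frac{\sqrt{-23133 - 496} - 9324}{\left(- \frac{1}{9}\right) 4 - 30269} = \frac{\sqrt{-23629} - 9324}{- \frac{4}{9} - 30269} = \frac{i \sqrt{23629} - 9324}{- \frac{272425}{9}} = \left(-9324 + i \sqrt{23629}\right) \left(- \frac{9}{272425}\right) = \frac{83916}{272425} - \frac{9 i \sqrt{23629}}{272425}$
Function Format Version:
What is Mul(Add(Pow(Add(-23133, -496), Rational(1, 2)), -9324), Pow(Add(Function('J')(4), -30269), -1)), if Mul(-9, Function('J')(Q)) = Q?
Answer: Add(Rational(83916, 272425), Mul(Rational(-9, 272425), I, Pow(23629, Rational(1, 2)))) ≈ Add(0.30803, Mul(-0.0050783, I))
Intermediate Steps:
Function('J')(Q) = Mul(Rational(-1, 9), Q)
Mul(Add(Pow(Add(-23133, -496), Rational(1, 2)), -9324), Pow(Add(Function('J')(4), -30269), -1)) = Mul(Add(Pow(Add(-23133, -496), Rational(1, 2)), -9324), Pow(Add(Mul(Rational(-1, 9), 4), -30269), -1)) = Mul(Add(Pow(-23629, Rational(1, 2)), -9324), Pow(Add(Rational(-4, 9), -30269), -1)) = Mul(Add(Mul(I, Pow(23629, Rational(1, 2))), -9324), Pow(Rational(-272425, 9), -1)) = Mul(Add(-9324, Mul(I, Pow(23629, Rational(1, 2)))), Rational(-9, 272425)) = Add(Rational(83916, 272425), Mul(Rational(-9, 272425), I, Pow(23629, Rational(1, 2))))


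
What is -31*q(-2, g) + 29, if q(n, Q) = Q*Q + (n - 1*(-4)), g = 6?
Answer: -1149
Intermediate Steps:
q(n, Q) = 4 + n + Q² (q(n, Q) = Q² + (n + 4) = Q² + (4 + n) = 4 + n + Q²)
-31*q(-2, g) + 29 = -31*(4 - 2 + 6²) + 29 = -31*(4 - 2 + 36) + 29 = -31*38 + 29 = -1178 + 29 = -1149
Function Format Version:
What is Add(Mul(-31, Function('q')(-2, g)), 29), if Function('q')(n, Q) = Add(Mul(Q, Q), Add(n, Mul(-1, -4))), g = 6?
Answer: -1149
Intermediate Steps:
Function('q')(n, Q) = Add(4, n, Pow(Q, 2)) (Function('q')(n, Q) = Add(Pow(Q, 2), Add(n, 4)) = Add(Pow(Q, 2), Add(4, n)) = Add(4, n, Pow(Q, 2)))
Add(Mul(-31, Function('q')(-2, g)), 29) = Add(Mul(-31, Add(4, -2, Pow(6, 2))), 29) = Add(Mul(-31, Add(4, -2, 36)), 29) = Add(Mul(-31, 38), 29) = Add(-1178, 29) = -1149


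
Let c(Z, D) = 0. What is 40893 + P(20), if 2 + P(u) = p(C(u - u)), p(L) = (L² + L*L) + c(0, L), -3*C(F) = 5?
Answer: 368069/9 ≈ 40897.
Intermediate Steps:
C(F) = -5/3 (C(F) = -⅓*5 = -5/3)
p(L) = 2*L² (p(L) = (L² + L*L) + 0 = (L² + L²) + 0 = 2*L² + 0 = 2*L²)
P(u) = 32/9 (P(u) = -2 + 2*(-5/3)² = -2 + 2*(25/9) = -2 + 50/9 = 32/9)
40893 + P(20) = 40893 + 32/9 = 368069/9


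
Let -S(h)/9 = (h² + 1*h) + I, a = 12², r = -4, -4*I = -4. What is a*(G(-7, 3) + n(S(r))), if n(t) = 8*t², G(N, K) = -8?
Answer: 15768576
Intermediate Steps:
I = 1 (I = -¼*(-4) = 1)
a = 144
S(h) = -9 - 9*h - 9*h² (S(h) = -9*((h² + 1*h) + 1) = -9*((h² + h) + 1) = -9*((h + h²) + 1) = -9*(1 + h + h²) = -9 - 9*h - 9*h²)
a*(G(-7, 3) + n(S(r))) = 144*(-8 + 8*(-9 - 9*(-4) - 9*(-4)²)²) = 144*(-8 + 8*(-9 + 36 - 9*16)²) = 144*(-8 + 8*(-9 + 36 - 144)²) = 144*(-8 + 8*(-117)²) = 144*(-8 + 8*13689) = 144*(-8 + 109512) = 144*109504 = 15768576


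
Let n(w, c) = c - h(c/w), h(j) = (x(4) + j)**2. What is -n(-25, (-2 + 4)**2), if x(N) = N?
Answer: 6716/625 ≈ 10.746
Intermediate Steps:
h(j) = (4 + j)**2
n(w, c) = c - (4 + c/w)**2
-n(-25, (-2 + 4)**2) = -((-2 + 4)**2 - 1*((-2 + 4)**2 + 4*(-25))**2/(-25)**2) = -(2**2 - 1*1/625*(2**2 - 100)**2) = -(4 - 1*1/625*(4 - 100)**2) = -(4 - 1*1/625*(-96)**2) = -(4 - 1*1/625*9216) = -(4 - 9216/625) = -1*(-6716/625) = 6716/625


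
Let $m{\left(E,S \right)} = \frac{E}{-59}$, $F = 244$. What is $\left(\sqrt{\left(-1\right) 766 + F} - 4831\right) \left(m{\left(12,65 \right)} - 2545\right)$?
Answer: $\frac{725456777}{59} - \frac{450501 i \sqrt{58}}{59} \approx 1.2296 \cdot 10^{7} - 58151.0 i$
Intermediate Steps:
$m{\left(E,S \right)} = - \frac{E}{59}$ ($m{\left(E,S \right)} = E \left(- \frac{1}{59}\right) = - \frac{E}{59}$)
$\left(\sqrt{\left(-1\right) 766 + F} - 4831\right) \left(m{\left(12,65 \right)} - 2545\right) = \left(\sqrt{\left(-1\right) 766 + 244} - 4831\right) \left(\left(- \frac{1}{59}\right) 12 - 2545\right) = \left(\sqrt{-766 + 244} - 4831\right) \left(- \frac{12}{59} - 2545\right) = \left(\sqrt{-522} - 4831\right) \left(- \frac{150167}{59}\right) = \left(3 i \sqrt{58} - 4831\right) \left(- \frac{150167}{59}\right) = \left(-4831 + 3 i \sqrt{58}\right) \left(- \frac{150167}{59}\right) = \frac{725456777}{59} - \frac{450501 i \sqrt{58}}{59}$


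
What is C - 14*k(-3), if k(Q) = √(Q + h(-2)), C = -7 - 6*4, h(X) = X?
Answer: -31 - 14*I*√5 ≈ -31.0 - 31.305*I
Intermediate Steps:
C = -31 (C = -7 - 1*24 = -7 - 24 = -31)
k(Q) = √(-2 + Q) (k(Q) = √(Q - 2) = √(-2 + Q))
C - 14*k(-3) = -31 - 14*√(-2 - 3) = -31 - 14*I*√5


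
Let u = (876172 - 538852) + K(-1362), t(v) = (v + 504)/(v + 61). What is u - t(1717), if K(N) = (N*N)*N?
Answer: -4491641579245/1778 ≈ -2.5262e+9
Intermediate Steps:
K(N) = N³ (K(N) = N²*N = N³)
t(v) = (504 + v)/(61 + v)
u = -2526232608 (u = (876172 - 538852) + (-1362)³ = 337320 - 2526569928 = -2526232608)
u - t(1717) = -2526232608 - (504 + 1717)/(61 + 1717) = -2526232608 - 2221/1778 = -4491641579245/1778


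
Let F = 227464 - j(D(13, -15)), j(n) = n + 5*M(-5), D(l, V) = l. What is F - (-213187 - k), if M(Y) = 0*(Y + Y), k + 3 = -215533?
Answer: 225102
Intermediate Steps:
k = -215536 (k = -3 - 215533 = -215536)
M(Y) = 0 (M(Y) = 0*(2*Y) = 0)
j(n) = n (j(n) = n + 5*0 = n + 0 = n)
F = 227451 (F = 227464 - 1*13 = 227464 - 13 = 227451)
F - (-213187 - k) = 227451 - (-213187 - 1*(-215536)) = 227451 - (-213187 + 215536) = 227451 - 1*2349 = 227451 - 2349 = 225102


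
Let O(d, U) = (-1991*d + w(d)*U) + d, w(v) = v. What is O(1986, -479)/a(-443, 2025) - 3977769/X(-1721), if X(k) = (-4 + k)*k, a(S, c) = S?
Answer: 4851728316661/438381725 ≈ 11067.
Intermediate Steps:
O(d, U) = -1990*d + U*d (O(d, U) = (-1991*d + d*U) + d = (-1991*d + U*d) + d = -1990*d + U*d)
X(k) = k*(-4 + k)
O(1986, -479)/a(-443, 2025) - 3977769/X(-1721) = (1986*(-1990 - 479))/(-443) - 3977769*(-1/(1721*(-4 - 1721))) = (1986*(-2469))*(-1/443) - 3977769/((-1721*(-1725))) = -4903434*(-1/443) - 3977769/2968725 = 4903434/443 - 3977769*1/2968725 = 4903434/443 - 1325923/989575 = 4851728316661/438381725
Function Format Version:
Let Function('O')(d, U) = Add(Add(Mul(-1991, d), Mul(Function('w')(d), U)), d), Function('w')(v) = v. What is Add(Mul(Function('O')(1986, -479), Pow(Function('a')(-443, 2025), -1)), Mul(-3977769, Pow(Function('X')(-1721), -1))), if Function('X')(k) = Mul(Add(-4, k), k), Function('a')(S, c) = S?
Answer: Rational(4851728316661, 438381725) ≈ 11067.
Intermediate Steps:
Function('O')(d, U) = Add(Mul(-1990, d), Mul(U, d)) (Function('O')(d, U) = Add(Add(Mul(-1991, d), Mul(d, U)), d) = Add(Add(Mul(-1991, d), Mul(U, d)), d) = Add(Mul(-1990, d), Mul(U, d)))
Function('X')(k) = Mul(k, Add(-4, k))
Add(Mul(Function('O')(1986, -479), Pow(Function('a')(-443, 2025), -1)), Mul(-3977769, Pow(Function('X')(-1721), -1))) = Add(Mul(Mul(1986, Add(-1990, -479)), Pow(-443, -1)), Mul(-3977769, Pow(Mul(-1721, Add(-4, -1721)), -1))) = Add(Mul(Mul(1986, -2469), Rational(-1, 443)), Mul(-3977769, Pow(Mul(-1721, -1725), -1))) = Add(Mul(-4903434, Rational(-1, 443)), Mul(-3977769, Pow(2968725, -1))) = Add(Rational(4903434, 443), Mul(-3977769, Rational(1, 2968725))) = Add(Rational(4903434, 443), Rational(-1325923, 989575)) = Rational(4851728316661, 438381725)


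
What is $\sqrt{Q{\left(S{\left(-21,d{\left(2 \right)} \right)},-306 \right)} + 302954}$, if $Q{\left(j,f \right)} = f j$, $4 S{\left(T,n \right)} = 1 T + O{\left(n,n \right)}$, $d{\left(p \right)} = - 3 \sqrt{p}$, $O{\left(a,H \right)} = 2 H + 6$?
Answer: $\frac{\sqrt{1216406 + 1836 \sqrt{2}}}{2} \approx 552.04$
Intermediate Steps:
$O{\left(a,H \right)} = 6 + 2 H$
$S{\left(T,n \right)} = \frac{3}{2} + \frac{n}{2} + \frac{T}{4}$ ($S{\left(T,n \right)} = \frac{1 T + \left(6 + 2 n\right)}{4} = \frac{T + \left(6 + 2 n\right)}{4} = \frac{6 + T + 2 n}{4} = \frac{3}{2} + \frac{n}{2} + \frac{T}{4}$)
$\sqrt{Q{\left(S{\left(-21,d{\left(2 \right)} \right)},-306 \right)} + 302954} = \sqrt{- 306 \left(\frac{3}{2} + \frac{\left(-3\right) \sqrt{2}}{2} + \frac{1}{4} \left(-21\right)\right) + 302954} = \sqrt{- 306 \left(\frac{3}{2} - \frac{3 \sqrt{2}}{2} - \frac{21}{4}\right) + 302954} = \sqrt{- 306 \left(- \frac{15}{4} - \frac{3 \sqrt{2}}{2}\right) + 302954} = \sqrt{\left(\frac{2295}{2} + 459 \sqrt{2}\right) + 302954} = \sqrt{\frac{608203}{2} + 459 \sqrt{2}}$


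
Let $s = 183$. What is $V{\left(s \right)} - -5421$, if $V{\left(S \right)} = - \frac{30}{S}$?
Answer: $\frac{330671}{61} \approx 5420.8$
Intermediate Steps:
$V{\left(s \right)} - -5421 = - \frac{30}{183} - -5421 = \left(-30\right) \frac{1}{183} + 5421 = - \frac{10}{61} + 5421 = \frac{330671}{61}$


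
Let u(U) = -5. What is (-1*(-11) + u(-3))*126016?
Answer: 756096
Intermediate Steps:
(-1*(-11) + u(-3))*126016 = (-1*(-11) - 5)*126016 = (11 - 5)*126016 = 6*126016 = 756096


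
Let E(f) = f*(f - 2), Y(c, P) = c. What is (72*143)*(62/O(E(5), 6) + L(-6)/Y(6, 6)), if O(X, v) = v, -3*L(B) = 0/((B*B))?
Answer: 106392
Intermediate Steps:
L(B) = 0 (L(B) = -0/(B*B) = -0/(B²) = -0/B² = -⅓*0 = 0)
E(f) = f*(-2 + f)
(72*143)*(62/O(E(5), 6) + L(-6)/Y(6, 6)) = (72*143)*(62/6 + 0/6) = 10296*(62*(⅙) + 0*(⅙)) = 10296*(31/3 + 0) = 10296*(31/3) = 106392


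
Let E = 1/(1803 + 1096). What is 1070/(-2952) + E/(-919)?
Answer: -1425338311/3932331156 ≈ -0.36247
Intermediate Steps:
E = 1/2899 ≈ 0.00034495
1070/(-2952) + E/(-919) = 1070/(-2952) + (1/2899)/(-919) = 1070*(-1/2952) + (1/2899)*(-1/919) = -535/1476 - 1/2664181 = -1425338311/3932331156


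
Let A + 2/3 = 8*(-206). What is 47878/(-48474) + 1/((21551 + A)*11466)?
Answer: -1820961154123/1843629044166 ≈ -0.98770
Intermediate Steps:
A = -4946/3 (A = -⅔ + 8*(-206) = -⅔ - 1648 = -4946/3 ≈ -1648.7)
47878/(-48474) + 1/((21551 + A)*11466) = 47878/(-48474) + 1/((21551 - 4946/3)*11466) = 47878*(-1/48474) + (1/11466)/(59707/3) = -23939/24237 + (3/59707)*(1/11466) = -23939/24237 + 1/228200154 = -1820961154123/1843629044166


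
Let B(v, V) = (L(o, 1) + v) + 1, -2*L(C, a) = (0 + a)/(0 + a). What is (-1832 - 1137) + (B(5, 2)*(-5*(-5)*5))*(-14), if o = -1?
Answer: -12594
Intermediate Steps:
L(C, a) = -½ (L(C, a) = -(0 + a)/(2*(0 + a)) = -a/(2*a) = -½*1 = -½)
B(v, V) = ½ + v (B(v, V) = (-½ + v) + 1 = ½ + v)
(-1832 - 1137) + (B(5, 2)*(-5*(-5)*5))*(-14) = (-1832 - 1137) + ((½ + 5)*(-5*(-5)*5))*(-14) = -2969 + (11*(25*5)/2)*(-14) = -2969 + ((11/2)*125)*(-14) = -2969 + (1375/2)*(-14) = -2969 - 9625 = -12594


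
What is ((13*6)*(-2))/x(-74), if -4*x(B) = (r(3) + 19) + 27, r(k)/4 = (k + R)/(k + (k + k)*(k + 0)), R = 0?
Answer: 2184/163 ≈ 13.399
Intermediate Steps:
r(k) = 4*k/(k + 2*k²) (r(k) = 4*((k + 0)/(k + (k + k)*(k + 0))) = 4*(k/(k + (2*k)*k)) = 4*(k/(k + 2*k²)) = 4*k/(k + 2*k²))
x(B) = -163/14 (x(B) = -((4/(1 + 2*3) + 19) + 27)/4 = -((4/(1 + 6) + 19) + 27)/4 = -((4/7 + 19) + 27)/4 = -(137/7 + 27)/4 = -¼*326/7 = -163/14)
((13*6)*(-2))/x(-74) = ((13*6)*(-2))/(-163/14) = (78*(-2))*(-14/163) = -156*(-14/163) = 2184/163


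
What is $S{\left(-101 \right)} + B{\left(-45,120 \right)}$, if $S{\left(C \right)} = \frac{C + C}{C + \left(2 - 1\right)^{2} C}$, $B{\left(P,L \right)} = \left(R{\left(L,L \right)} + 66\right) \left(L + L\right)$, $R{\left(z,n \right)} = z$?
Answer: $44641$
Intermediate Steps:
$B{\left(P,L \right)} = 2 L \left(66 + L\right)$ ($B{\left(P,L \right)} = \left(L + 66\right) \left(L + L\right) = \left(66 + L\right) 2 L = 2 L \left(66 + L\right)$)
$S{\left(C \right)} = 1$ ($S{\left(C \right)} = \frac{2 C}{C + 1^{2} C} = \frac{2 C}{C + 1 C} = \frac{2 C}{C + C} = \frac{2 C}{2 C} = 2 C \frac{1}{2 C} = 1$)
$S{\left(-101 \right)} + B{\left(-45,120 \right)} = 1 + 2 \cdot 120 \left(66 + 120\right) = 1 + 2 \cdot 120 \cdot 186 = 1 + 44640 = 44641$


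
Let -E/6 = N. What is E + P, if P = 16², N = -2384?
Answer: 14560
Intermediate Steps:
P = 256
E = 14304 (E = -6*(-2384) = 14304)
E + P = 14304 + 256 = 14560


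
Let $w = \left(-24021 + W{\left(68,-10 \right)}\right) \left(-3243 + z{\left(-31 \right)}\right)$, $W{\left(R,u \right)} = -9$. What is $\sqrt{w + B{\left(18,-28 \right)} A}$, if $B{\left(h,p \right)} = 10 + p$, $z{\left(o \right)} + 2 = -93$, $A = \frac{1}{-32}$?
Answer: $\frac{3 \sqrt{142599361}}{4} \approx 8956.1$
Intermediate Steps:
$A = - \frac{1}{32} \approx -0.03125$
$z{\left(o \right)} = -95$ ($z{\left(o \right)} = -2 - 93 = -95$)
$w = 80212140$ ($w = \left(-24021 - 9\right) \left(-3243 - 95\right) = \left(-24030\right) \left(-3338\right) = 80212140$)
$\sqrt{w + B{\left(18,-28 \right)} A} = \sqrt{80212140 + \left(10 - 28\right) \left(- \frac{1}{32}\right)} = \sqrt{80212140 - - \frac{9}{16}} = \sqrt{80212140 + \frac{9}{16}} = \sqrt{\frac{1283394249}{16}} = \frac{3 \sqrt{142599361}}{4}$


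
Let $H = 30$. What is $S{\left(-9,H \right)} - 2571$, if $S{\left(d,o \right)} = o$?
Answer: $-2541$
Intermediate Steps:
$S{\left(-9,H \right)} - 2571 = 30 - 2571 = -2541$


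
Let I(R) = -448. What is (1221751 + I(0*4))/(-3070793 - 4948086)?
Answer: -1221303/8018879 ≈ -0.15230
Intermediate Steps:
(1221751 + I(0*4))/(-3070793 - 4948086) = (1221751 - 448)/(-3070793 - 4948086) = 1221303/(-8018879) = 1221303*(-1/8018879) = -1221303/8018879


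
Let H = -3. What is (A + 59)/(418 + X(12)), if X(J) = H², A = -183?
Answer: -124/427 ≈ -0.29040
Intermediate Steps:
X(J) = 9 (X(J) = (-3)² = 9)
(A + 59)/(418 + X(12)) = (-183 + 59)/(418 + 9) = -124/427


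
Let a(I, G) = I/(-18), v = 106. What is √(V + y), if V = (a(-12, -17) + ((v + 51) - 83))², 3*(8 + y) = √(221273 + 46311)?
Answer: 2*√(12526 + 6*√4181)/3 ≈ 75.760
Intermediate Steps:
a(I, G) = -I/18 (a(I, G) = I*(-1/18) = -I/18)
y = -8 + 8*√4181/3 (y = -8 + √(221273 + 46311)/3 = -8 + √267584/3 = -8 + (8*√4181)/3 = -8 + 8*√4181/3 ≈ 164.43)
V = 50176/9 (V = (-1/18*(-12) + ((106 + 51) - 83))² = (⅔ + (157 - 83))² = (⅔ + 74)² = (224/3)² = 50176/9 ≈ 5575.1)
√(V + y) = √(50176/9 + (-8 + 8*√4181/3)) = √(50104/9 + 8*√4181/3)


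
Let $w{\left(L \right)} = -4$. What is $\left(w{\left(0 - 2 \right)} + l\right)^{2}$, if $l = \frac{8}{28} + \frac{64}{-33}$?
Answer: $\frac{1705636}{53361} \approx 31.964$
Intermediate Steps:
$l = - \frac{382}{231}$ ($l = 8 \cdot \frac{1}{28} + 64 \left(- \frac{1}{33}\right) = \frac{2}{7} - \frac{64}{33} = - \frac{382}{231} \approx -1.6537$)
$\left(w{\left(0 - 2 \right)} + l\right)^{2} = \left(-4 - \frac{382}{231}\right)^{2} = \left(- \frac{1306}{231}\right)^{2} = \frac{1705636}{53361}$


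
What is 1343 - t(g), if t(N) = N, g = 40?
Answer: 1303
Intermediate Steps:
1343 - t(g) = 1343 - 1*40 = 1343 - 40 = 1303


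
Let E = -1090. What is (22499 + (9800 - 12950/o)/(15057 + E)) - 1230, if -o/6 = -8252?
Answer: 7354362031313/345767052 ≈ 21270.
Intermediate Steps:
o = 49512 (o = -6*(-8252) = 49512)
(22499 + (9800 - 12950/o)/(15057 + E)) - 1230 = (22499 + (9800 - 12950/49512)/(15057 - 1090)) - 1230 = (22499 + (9800 - 12950*1/49512)/13967) - 1230 = (22499 + (9800 - 6475/24756)*(1/13967)) - 1230 = (22499 + (242602325/24756)*(1/13967)) - 1230 = (22499 + 242602325/345767052) - 1230 = 7779655505273/345767052 - 1230 = 7354362031313/345767052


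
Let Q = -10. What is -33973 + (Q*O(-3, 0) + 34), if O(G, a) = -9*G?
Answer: -34209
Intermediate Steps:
-33973 + (Q*O(-3, 0) + 34) = -33973 + (-(-90)*(-3) + 34) = -33973 + (-10*27 + 34) = -33973 + (-270 + 34) = -33973 - 236 = -34209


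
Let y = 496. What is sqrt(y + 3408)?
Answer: 8*sqrt(61) ≈ 62.482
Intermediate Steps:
sqrt(y + 3408) = sqrt(496 + 3408) = sqrt(3904) = 8*sqrt(61)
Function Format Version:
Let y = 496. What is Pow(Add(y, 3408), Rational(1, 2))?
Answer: Mul(8, Pow(61, Rational(1, 2))) ≈ 62.482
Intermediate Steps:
Pow(Add(y, 3408), Rational(1, 2)) = Pow(Add(496, 3408), Rational(1, 2)) = Pow(3904, Rational(1, 2)) = Mul(8, Pow(61, Rational(1, 2)))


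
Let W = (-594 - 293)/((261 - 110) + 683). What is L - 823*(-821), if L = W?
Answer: 563518735/834 ≈ 6.7568e+5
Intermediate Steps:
W = -887/834 (W = -887/(151 + 683) = -887/834 ≈ -1.0635)
L = -887/834 ≈ -1.0635
L - 823*(-821) = -887/834 - 823*(-821) = -887/834 + 675683 = 563518735/834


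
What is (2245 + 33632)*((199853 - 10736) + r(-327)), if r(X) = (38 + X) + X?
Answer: 6762850377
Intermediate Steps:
r(X) = 38 + 2*X
(2245 + 33632)*((199853 - 10736) + r(-327)) = (2245 + 33632)*((199853 - 10736) + (38 + 2*(-327))) = 35877*(189117 + (38 - 654)) = 35877*(189117 - 616) = 35877*188501 = 6762850377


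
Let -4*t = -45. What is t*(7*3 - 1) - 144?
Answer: 81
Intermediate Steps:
t = 45/4 (t = -1/4*(-45) = 45/4 ≈ 11.250)
t*(7*3 - 1) - 144 = 45*(7*3 - 1)/4 - 144 = 45*(21 - 1)/4 - 144 = (45/4)*20 - 144 = 225 - 144 = 81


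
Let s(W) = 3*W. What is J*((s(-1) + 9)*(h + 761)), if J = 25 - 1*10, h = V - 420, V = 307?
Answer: 58320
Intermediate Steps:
h = -113 (h = 307 - 420 = -113)
J = 15 (J = 25 - 10 = 15)
J*((s(-1) + 9)*(h + 761)) = 15*((3*(-1) + 9)*(-113 + 761)) = 15*((-3 + 9)*648) = 15*(6*648) = 15*3888 = 58320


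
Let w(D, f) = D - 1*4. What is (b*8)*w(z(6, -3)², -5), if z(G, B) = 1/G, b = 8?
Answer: -2288/9 ≈ -254.22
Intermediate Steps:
w(D, f) = -4 + D (w(D, f) = D - 4 = -4 + D)
(b*8)*w(z(6, -3)², -5) = (8*8)*(-4 + (1/6)²) = 64*(-4 + (⅙)²) = 64*(-4 + 1/36) = 64*(-143/36) = -2288/9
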